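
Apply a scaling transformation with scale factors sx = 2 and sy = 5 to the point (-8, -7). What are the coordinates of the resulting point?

Scaling matrix:
[[2, 0], [0, 5]]
Result: (-8 × 2, -7 × 5) = (-16, -35)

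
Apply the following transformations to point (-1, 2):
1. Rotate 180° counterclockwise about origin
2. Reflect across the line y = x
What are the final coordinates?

Step 1: Rotate 180° → (1, -2)
Step 2: Reflect across line y = x → (-2, 1)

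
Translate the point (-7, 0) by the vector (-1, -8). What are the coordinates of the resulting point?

Translation by (-1, -8) (homogeneous matrix [[1, 0, -1], [0, 1, -8], [0, 0, 1]]):
x' = -7 + -1 = -8
y' = 0 + -8 = -8
Result: (-8, -8)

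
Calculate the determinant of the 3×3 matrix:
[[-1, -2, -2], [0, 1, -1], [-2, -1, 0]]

Expansion along first row:
det = -1·det([[1,-1],[-1,0]]) - -2·det([[0,-1],[-2,0]]) + -2·det([[0,1],[-2,-1]])
    = -1·(1·0 - -1·-1) - -2·(0·0 - -1·-2) + -2·(0·-1 - 1·-2)
    = -1·-1 - -2·-2 + -2·2
    = 1 + -4 + -4 = -7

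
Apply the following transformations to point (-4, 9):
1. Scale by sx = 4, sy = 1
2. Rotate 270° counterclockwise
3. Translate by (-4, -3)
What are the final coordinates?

Step 1: Scale → (-16, 9)
Step 2: Rotate 270° → (9, 16)
Step 3: Translate → (5, 13)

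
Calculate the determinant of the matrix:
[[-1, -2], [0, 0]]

For a 2×2 matrix [[a, b], [c, d]], det = ad - bc
det = (-1)(0) - (-2)(0) = 0 - 0 = 0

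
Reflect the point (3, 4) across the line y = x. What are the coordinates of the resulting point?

Reflection across line y = x: (3, 4) → (4, 3)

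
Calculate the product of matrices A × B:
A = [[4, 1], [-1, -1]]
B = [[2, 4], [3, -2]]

Matrix multiplication:
C[0][0] = 4×2 + 1×3 = 11
C[0][1] = 4×4 + 1×-2 = 14
C[1][0] = -1×2 + -1×3 = -5
C[1][1] = -1×4 + -1×-2 = -2
Result: [[11, 14], [-5, -2]]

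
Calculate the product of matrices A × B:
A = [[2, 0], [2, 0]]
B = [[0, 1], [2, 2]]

Matrix multiplication:
C[0][0] = 2×0 + 0×2 = 0
C[0][1] = 2×1 + 0×2 = 2
C[1][0] = 2×0 + 0×2 = 0
C[1][1] = 2×1 + 0×2 = 2
Result: [[0, 2], [0, 2]]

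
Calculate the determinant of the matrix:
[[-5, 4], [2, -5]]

For a 2×2 matrix [[a, b], [c, d]], det = ad - bc
det = (-5)(-5) - (4)(2) = 25 - 8 = 17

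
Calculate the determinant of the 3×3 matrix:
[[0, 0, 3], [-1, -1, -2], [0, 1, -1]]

Expansion along first row:
det = 0·det([[-1,-2],[1,-1]]) - 0·det([[-1,-2],[0,-1]]) + 3·det([[-1,-1],[0,1]])
    = 0·(-1·-1 - -2·1) - 0·(-1·-1 - -2·0) + 3·(-1·1 - -1·0)
    = 0·3 - 0·1 + 3·-1
    = 0 + 0 + -3 = -3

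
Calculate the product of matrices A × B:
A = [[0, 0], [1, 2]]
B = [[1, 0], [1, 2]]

Matrix multiplication:
C[0][0] = 0×1 + 0×1 = 0
C[0][1] = 0×0 + 0×2 = 0
C[1][0] = 1×1 + 2×1 = 3
C[1][1] = 1×0 + 2×2 = 4
Result: [[0, 0], [3, 4]]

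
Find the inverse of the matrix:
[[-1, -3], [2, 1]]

For [[a,b],[c,d]], inverse = (1/det)·[[d,-b],[-c,a]]
det = (-1)(1) - (-3)(2) = -1 - -6 = 5
Inverse = (1/5)·[[1, 3], [-2, -1]]
= [[1/5, 3/5], [-2/5, -1/5]]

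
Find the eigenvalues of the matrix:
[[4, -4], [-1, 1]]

Characteristic equation: det(A - λI) = 0
λ² - (trace)λ + (det) = 0
trace = 4 + 1 = 5, det = (4)(1) - (-4)(-1) = 0
λ² - (5)λ + (0) = 0
λ = (5 ± √((5)² - 4·(0))) / 2 = (5 ± √25) / 2
Solving: λ = 0, 5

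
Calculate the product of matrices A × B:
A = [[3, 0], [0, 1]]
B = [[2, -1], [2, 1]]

Matrix multiplication:
C[0][0] = 3×2 + 0×2 = 6
C[0][1] = 3×-1 + 0×1 = -3
C[1][0] = 0×2 + 1×2 = 2
C[1][1] = 0×-1 + 1×1 = 1
Result: [[6, -3], [2, 1]]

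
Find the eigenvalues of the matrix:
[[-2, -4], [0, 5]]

Characteristic equation: det(A - λI) = 0
λ² - (trace)λ + (det) = 0
trace = -2 + 5 = 3, det = (-2)(5) - (-4)(0) = -10
λ² - (3)λ + (-10) = 0
λ = (3 ± √((3)² - 4·(-10))) / 2 = (3 ± √49) / 2
Solving: λ = -2, 5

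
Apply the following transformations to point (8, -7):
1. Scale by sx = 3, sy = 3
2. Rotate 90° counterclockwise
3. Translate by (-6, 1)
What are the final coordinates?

Step 1: Scale → (24, -21)
Step 2: Rotate 90° → (21, 24)
Step 3: Translate → (15, 25)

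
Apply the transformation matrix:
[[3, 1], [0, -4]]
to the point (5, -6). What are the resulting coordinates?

Matrix multiplication:
[[3, 1], [0, -4]] × [5, -6]ᵀ
= [(3)(5) + (1)(-6), (0)(5) + (-4)(-6)]ᵀ
= [9, 24]ᵀ
Result: (9, 24)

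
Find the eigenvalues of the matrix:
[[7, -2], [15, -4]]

Characteristic equation: det(A - λI) = 0
λ² - (trace)λ + (det) = 0
trace = 7 + -4 = 3, det = (7)(-4) - (-2)(15) = 2
λ² - (3)λ + (2) = 0
λ = (3 ± √((3)² - 4·(2))) / 2 = (3 ± √1) / 2
Solving: λ = 1, 2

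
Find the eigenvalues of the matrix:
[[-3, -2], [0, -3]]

Characteristic equation: det(A - λI) = 0
λ² - (trace)λ + (det) = 0
trace = -3 + -3 = -6, det = (-3)(-3) - (-2)(0) = 9
λ² - (-6)λ + (9) = 0
λ = (-6 ± √((-6)² - 4·(9))) / 2 = (-6 ± √0) / 2
Solving: λ = -3, -3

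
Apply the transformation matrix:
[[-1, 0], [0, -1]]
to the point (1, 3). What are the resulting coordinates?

Matrix multiplication:
[[-1, 0], [0, -1]] × [1, 3]ᵀ
= [(-1)(1) + (0)(3), (0)(1) + (-1)(3)]ᵀ
= [-1, -3]ᵀ
Result: (-1, -3)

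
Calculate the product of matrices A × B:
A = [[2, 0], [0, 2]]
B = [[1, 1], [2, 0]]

Matrix multiplication:
C[0][0] = 2×1 + 0×2 = 2
C[0][1] = 2×1 + 0×0 = 2
C[1][0] = 0×1 + 2×2 = 4
C[1][1] = 0×1 + 2×0 = 0
Result: [[2, 2], [4, 0]]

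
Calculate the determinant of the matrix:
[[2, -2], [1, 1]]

For a 2×2 matrix [[a, b], [c, d]], det = ad - bc
det = (2)(1) - (-2)(1) = 2 - -2 = 4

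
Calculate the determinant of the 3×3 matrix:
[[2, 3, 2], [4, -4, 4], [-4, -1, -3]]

Expansion along first row:
det = 2·det([[-4,4],[-1,-3]]) - 3·det([[4,4],[-4,-3]]) + 2·det([[4,-4],[-4,-1]])
    = 2·(-4·-3 - 4·-1) - 3·(4·-3 - 4·-4) + 2·(4·-1 - -4·-4)
    = 2·16 - 3·4 + 2·-20
    = 32 + -12 + -40 = -20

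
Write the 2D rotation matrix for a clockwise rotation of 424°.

Rotation matrix formula: [[cos θ, -sin θ], [sin θ, cos θ]]
A clockwise rotation by 424° is equivalent to a counterclockwise rotation by -424°.
For θ = -424°:
cos(-424°) = 0.4384
sin(-424°) = -0.8988
Result: [[0.4384, 0.8988], [-0.8988, 0.4384]]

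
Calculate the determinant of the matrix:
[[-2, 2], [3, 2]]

For a 2×2 matrix [[a, b], [c, d]], det = ad - bc
det = (-2)(2) - (2)(3) = -4 - 6 = -10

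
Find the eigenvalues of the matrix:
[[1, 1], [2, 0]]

Characteristic equation: det(A - λI) = 0
λ² - (trace)λ + (det) = 0
trace = 1 + 0 = 1, det = (1)(0) - (1)(2) = -2
λ² - (1)λ + (-2) = 0
λ = (1 ± √((1)² - 4·(-2))) / 2 = (1 ± √9) / 2
Solving: λ = -1, 2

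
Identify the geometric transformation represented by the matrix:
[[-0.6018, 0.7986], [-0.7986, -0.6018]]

This matrix represents: rotation by 233° counterclockwise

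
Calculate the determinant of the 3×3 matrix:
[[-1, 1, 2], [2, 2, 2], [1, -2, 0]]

Expansion along first row:
det = -1·det([[2,2],[-2,0]]) - 1·det([[2,2],[1,0]]) + 2·det([[2,2],[1,-2]])
    = -1·(2·0 - 2·-2) - 1·(2·0 - 2·1) + 2·(2·-2 - 2·1)
    = -1·4 - 1·-2 + 2·-6
    = -4 + 2 + -12 = -14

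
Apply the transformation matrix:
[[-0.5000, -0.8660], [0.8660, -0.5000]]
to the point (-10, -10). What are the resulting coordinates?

Matrix multiplication:
[[-0.5000, -0.8660], [0.8660, -0.5000]] × [-10, -10]ᵀ
= [(-0.5000)(-10) + (-0.8660)(-10), (0.8660)(-10) + (-0.5000)(-10)]ᵀ
= [13.6600, -3.6600]ᵀ
Result: (13.6600, -3.6600)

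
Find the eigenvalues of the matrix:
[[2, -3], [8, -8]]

Characteristic equation: det(A - λI) = 0
λ² - (trace)λ + (det) = 0
trace = 2 + -8 = -6, det = (2)(-8) - (-3)(8) = 8
λ² - (-6)λ + (8) = 0
λ = (-6 ± √((-6)² - 4·(8))) / 2 = (-6 ± √4) / 2
Solving: λ = -4, -2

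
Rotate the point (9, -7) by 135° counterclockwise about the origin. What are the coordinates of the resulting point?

Rotation matrix for 135°: [[cos 135°, -sin 135°], [sin 135°, cos 135°]] ≈ [[-0.707107, -0.707107], [0.707107, -0.707107]]
[[-0.707107, -0.707107], [0.707107, -0.707107]] × [9, -7]ᵀ ≈ [-1.4142, 11.3137]ᵀ
Result: (-1.4142, 11.3137)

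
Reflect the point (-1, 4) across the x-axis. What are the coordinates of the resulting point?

Reflection across x-axis: (-1, 4) → (-1, -4)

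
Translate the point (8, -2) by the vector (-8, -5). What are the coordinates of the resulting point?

Translation by (-8, -5) (homogeneous matrix [[1, 0, -8], [0, 1, -5], [0, 0, 1]]):
x' = 8 + -8 = 0
y' = -2 + -5 = -7
Result: (0, -7)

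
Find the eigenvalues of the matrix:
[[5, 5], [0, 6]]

Characteristic equation: det(A - λI) = 0
λ² - (trace)λ + (det) = 0
trace = 5 + 6 = 11, det = (5)(6) - (5)(0) = 30
λ² - (11)λ + (30) = 0
λ = (11 ± √((11)² - 4·(30))) / 2 = (11 ± √1) / 2
Solving: λ = 5, 6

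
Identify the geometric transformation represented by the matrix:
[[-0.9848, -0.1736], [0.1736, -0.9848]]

This matrix represents: rotation by 170° counterclockwise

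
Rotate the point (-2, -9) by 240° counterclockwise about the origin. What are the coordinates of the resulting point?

Rotation matrix for 240°: [[cos 240°, -sin 240°], [sin 240°, cos 240°]] ≈ [[-0.500000, 0.866025], [-0.866025, -0.500000]]
[[-0.500000, 0.866025], [-0.866025, -0.500000]] × [-2, -9]ᵀ ≈ [-6.7942, 6.2321]ᵀ
Result: (-6.7942, 6.2321)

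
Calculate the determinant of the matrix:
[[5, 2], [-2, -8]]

For a 2×2 matrix [[a, b], [c, d]], det = ad - bc
det = (5)(-8) - (2)(-2) = -40 - -4 = -36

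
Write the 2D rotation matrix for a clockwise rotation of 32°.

Rotation matrix formula: [[cos θ, -sin θ], [sin θ, cos θ]]
A clockwise rotation by 32° is equivalent to a counterclockwise rotation by -32°.
For θ = -32°:
cos(-32°) = 0.8480
sin(-32°) = -0.5299
Result: [[0.8480, 0.5299], [-0.5299, 0.8480]]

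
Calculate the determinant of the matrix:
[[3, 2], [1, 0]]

For a 2×2 matrix [[a, b], [c, d]], det = ad - bc
det = (3)(0) - (2)(1) = 0 - 2 = -2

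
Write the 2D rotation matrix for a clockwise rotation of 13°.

Rotation matrix formula: [[cos θ, -sin θ], [sin θ, cos θ]]
A clockwise rotation by 13° is equivalent to a counterclockwise rotation by -13°.
For θ = -13°:
cos(-13°) = 0.9744
sin(-13°) = -0.2250
Result: [[0.9744, 0.2250], [-0.2250, 0.9744]]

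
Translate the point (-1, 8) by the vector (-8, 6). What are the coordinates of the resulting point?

Translation by (-8, 6) (homogeneous matrix [[1, 0, -8], [0, 1, 6], [0, 0, 1]]):
x' = -1 + -8 = -9
y' = 8 + 6 = 14
Result: (-9, 14)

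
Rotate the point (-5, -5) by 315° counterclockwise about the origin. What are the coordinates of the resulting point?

Rotation matrix for 315°: [[cos 315°, -sin 315°], [sin 315°, cos 315°]] ≈ [[0.707107, 0.707107], [-0.707107, 0.707107]]
[[0.707107, 0.707107], [-0.707107, 0.707107]] × [-5, -5]ᵀ ≈ [-7.0711, 0]ᵀ
Result: (-7.0711, 0)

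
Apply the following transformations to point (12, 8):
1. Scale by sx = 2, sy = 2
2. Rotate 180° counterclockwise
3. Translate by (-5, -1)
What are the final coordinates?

Step 1: Scale → (24, 16)
Step 2: Rotate 180° → (-24, -16)
Step 3: Translate → (-29, -17)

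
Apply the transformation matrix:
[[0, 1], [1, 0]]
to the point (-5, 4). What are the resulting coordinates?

Matrix multiplication:
[[0, 1], [1, 0]] × [-5, 4]ᵀ
= [(0)(-5) + (1)(4), (1)(-5) + (0)(4)]ᵀ
= [4, -5]ᵀ
Result: (4, -5)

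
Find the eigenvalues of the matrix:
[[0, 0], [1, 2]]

Characteristic equation: det(A - λI) = 0
λ² - (trace)λ + (det) = 0
trace = 0 + 2 = 2, det = (0)(2) - (0)(1) = 0
λ² - (2)λ + (0) = 0
λ = (2 ± √((2)² - 4·(0))) / 2 = (2 ± √4) / 2
Solving: λ = 0, 2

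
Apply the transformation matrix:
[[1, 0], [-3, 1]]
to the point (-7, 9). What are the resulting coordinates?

Matrix multiplication:
[[1, 0], [-3, 1]] × [-7, 9]ᵀ
= [(1)(-7) + (0)(9), (-3)(-7) + (1)(9)]ᵀ
= [-7, 30]ᵀ
Result: (-7, 30)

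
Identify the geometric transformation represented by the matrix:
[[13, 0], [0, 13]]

This matrix represents: uniform scaling by factor 13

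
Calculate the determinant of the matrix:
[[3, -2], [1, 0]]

For a 2×2 matrix [[a, b], [c, d]], det = ad - bc
det = (3)(0) - (-2)(1) = 0 - -2 = 2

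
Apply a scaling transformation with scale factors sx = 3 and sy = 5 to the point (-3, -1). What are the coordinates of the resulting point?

Scaling matrix:
[[3, 0], [0, 5]]
Result: (-3 × 3, -1 × 5) = (-9, -5)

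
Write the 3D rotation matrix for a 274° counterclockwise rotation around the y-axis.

Rotation matrix for counterclockwise 274° around y-axis:
cos(274°) = 0.0698, sin(274°) = -0.9976
Result: [[0.0698, 0, -0.9976], [0, 1, 0], [0.9976, 0, 0.0698]]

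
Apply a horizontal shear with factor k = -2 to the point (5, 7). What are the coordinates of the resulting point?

Shear matrix for horizontal shear with factor k = -2:
[[1, -2], [0, 1]]
Result: (5, 7) → (-9, 7)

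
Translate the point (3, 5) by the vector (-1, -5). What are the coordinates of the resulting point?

Translation by (-1, -5) (homogeneous matrix [[1, 0, -1], [0, 1, -5], [0, 0, 1]]):
x' = 3 + -1 = 2
y' = 5 + -5 = 0
Result: (2, 0)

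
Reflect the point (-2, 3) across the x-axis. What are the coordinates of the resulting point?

Reflection across x-axis: (-2, 3) → (-2, -3)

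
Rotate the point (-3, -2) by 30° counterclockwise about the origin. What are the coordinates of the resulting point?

Rotation matrix for 30°: [[cos 30°, -sin 30°], [sin 30°, cos 30°]] ≈ [[0.866025, -0.500000], [0.500000, 0.866025]]
[[0.866025, -0.500000], [0.500000, 0.866025]] × [-3, -2]ᵀ ≈ [-1.5981, -3.2321]ᵀ
Result: (-1.5981, -3.2321)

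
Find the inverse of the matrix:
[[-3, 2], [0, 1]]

For [[a,b],[c,d]], inverse = (1/det)·[[d,-b],[-c,a]]
det = (-3)(1) - (2)(0) = -3 - 0 = -3
Inverse = (1/-3)·[[1, -2], [0, -3]]
= [[-1/3, 2/3], [0, 1]]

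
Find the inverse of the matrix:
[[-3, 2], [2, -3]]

For [[a,b],[c,d]], inverse = (1/det)·[[d,-b],[-c,a]]
det = (-3)(-3) - (2)(2) = 9 - 4 = 5
Inverse = (1/5)·[[-3, -2], [-2, -3]]
= [[-3/5, -2/5], [-2/5, -3/5]]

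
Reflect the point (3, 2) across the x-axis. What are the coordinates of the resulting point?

Reflection across x-axis: (3, 2) → (3, -2)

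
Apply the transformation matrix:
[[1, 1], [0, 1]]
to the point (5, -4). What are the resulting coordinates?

Matrix multiplication:
[[1, 1], [0, 1]] × [5, -4]ᵀ
= [(1)(5) + (1)(-4), (0)(5) + (1)(-4)]ᵀ
= [1, -4]ᵀ
Result: (1, -4)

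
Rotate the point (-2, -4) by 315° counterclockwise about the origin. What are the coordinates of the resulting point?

Rotation matrix for 315°: [[cos 315°, -sin 315°], [sin 315°, cos 315°]] ≈ [[0.707107, 0.707107], [-0.707107, 0.707107]]
[[0.707107, 0.707107], [-0.707107, 0.707107]] × [-2, -4]ᵀ ≈ [-4.2426, -1.4142]ᵀ
Result: (-4.2426, -1.4142)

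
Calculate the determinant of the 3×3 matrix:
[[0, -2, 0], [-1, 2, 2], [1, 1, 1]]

Expansion along first row:
det = 0·det([[2,2],[1,1]]) - -2·det([[-1,2],[1,1]]) + 0·det([[-1,2],[1,1]])
    = 0·(2·1 - 2·1) - -2·(-1·1 - 2·1) + 0·(-1·1 - 2·1)
    = 0·0 - -2·-3 + 0·-3
    = 0 + -6 + 0 = -6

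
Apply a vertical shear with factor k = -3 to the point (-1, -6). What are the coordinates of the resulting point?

Shear matrix for vertical shear with factor k = -3:
[[1, 0], [-3, 1]]
Result: (-1, -6) → (-1, -3)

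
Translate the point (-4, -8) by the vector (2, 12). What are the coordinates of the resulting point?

Translation by (2, 12) (homogeneous matrix [[1, 0, 2], [0, 1, 12], [0, 0, 1]]):
x' = -4 + 2 = -2
y' = -8 + 12 = 4
Result: (-2, 4)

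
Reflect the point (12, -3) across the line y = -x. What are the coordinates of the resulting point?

Reflection across line y = -x: (12, -3) → (3, -12)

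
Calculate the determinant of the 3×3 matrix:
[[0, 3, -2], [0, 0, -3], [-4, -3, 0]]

Expansion along first row:
det = 0·det([[0,-3],[-3,0]]) - 3·det([[0,-3],[-4,0]]) + -2·det([[0,0],[-4,-3]])
    = 0·(0·0 - -3·-3) - 3·(0·0 - -3·-4) + -2·(0·-3 - 0·-4)
    = 0·-9 - 3·-12 + -2·0
    = 0 + 36 + 0 = 36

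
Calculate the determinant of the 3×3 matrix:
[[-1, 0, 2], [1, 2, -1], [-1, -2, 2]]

Expansion along first row:
det = -1·det([[2,-1],[-2,2]]) - 0·det([[1,-1],[-1,2]]) + 2·det([[1,2],[-1,-2]])
    = -1·(2·2 - -1·-2) - 0·(1·2 - -1·-1) + 2·(1·-2 - 2·-1)
    = -1·2 - 0·1 + 2·0
    = -2 + 0 + 0 = -2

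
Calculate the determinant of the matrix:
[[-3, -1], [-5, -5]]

For a 2×2 matrix [[a, b], [c, d]], det = ad - bc
det = (-3)(-5) - (-1)(-5) = 15 - 5 = 10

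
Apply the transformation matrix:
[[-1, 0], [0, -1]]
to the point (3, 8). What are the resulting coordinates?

Matrix multiplication:
[[-1, 0], [0, -1]] × [3, 8]ᵀ
= [(-1)(3) + (0)(8), (0)(3) + (-1)(8)]ᵀ
= [-3, -8]ᵀ
Result: (-3, -8)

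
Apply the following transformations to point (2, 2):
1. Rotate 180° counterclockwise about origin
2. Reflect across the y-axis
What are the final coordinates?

Step 1: Rotate 180° → (-2, -2)
Step 2: Reflect across y-axis → (2, -2)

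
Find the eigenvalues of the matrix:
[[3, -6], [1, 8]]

Characteristic equation: det(A - λI) = 0
λ² - (trace)λ + (det) = 0
trace = 3 + 8 = 11, det = (3)(8) - (-6)(1) = 30
λ² - (11)λ + (30) = 0
λ = (11 ± √((11)² - 4·(30))) / 2 = (11 ± √1) / 2
Solving: λ = 5, 6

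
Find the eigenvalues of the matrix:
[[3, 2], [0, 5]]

Characteristic equation: det(A - λI) = 0
λ² - (trace)λ + (det) = 0
trace = 3 + 5 = 8, det = (3)(5) - (2)(0) = 15
λ² - (8)λ + (15) = 0
λ = (8 ± √((8)² - 4·(15))) / 2 = (8 ± √4) / 2
Solving: λ = 3, 5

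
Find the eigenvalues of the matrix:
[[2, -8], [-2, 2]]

Characteristic equation: det(A - λI) = 0
λ² - (trace)λ + (det) = 0
trace = 2 + 2 = 4, det = (2)(2) - (-8)(-2) = -12
λ² - (4)λ + (-12) = 0
λ = (4 ± √((4)² - 4·(-12))) / 2 = (4 ± √64) / 2
Solving: λ = -2, 6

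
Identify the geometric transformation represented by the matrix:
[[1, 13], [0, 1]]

This matrix represents: horizontal shear with factor 13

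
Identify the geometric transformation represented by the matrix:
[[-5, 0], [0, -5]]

This matrix represents: uniform scaling by factor -5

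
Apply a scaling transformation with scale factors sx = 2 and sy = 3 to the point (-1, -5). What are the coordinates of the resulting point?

Scaling matrix:
[[2, 0], [0, 3]]
Result: (-1 × 2, -5 × 3) = (-2, -15)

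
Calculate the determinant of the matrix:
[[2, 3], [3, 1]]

For a 2×2 matrix [[a, b], [c, d]], det = ad - bc
det = (2)(1) - (3)(3) = 2 - 9 = -7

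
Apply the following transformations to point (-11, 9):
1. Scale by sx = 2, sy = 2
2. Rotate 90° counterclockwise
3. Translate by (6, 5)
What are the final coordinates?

Step 1: Scale → (-22, 18)
Step 2: Rotate 90° → (-18, -22)
Step 3: Translate → (-12, -17)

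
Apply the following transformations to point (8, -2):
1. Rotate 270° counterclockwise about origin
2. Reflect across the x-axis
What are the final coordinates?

Step 1: Rotate 270° → (-2, -8)
Step 2: Reflect across x-axis → (-2, 8)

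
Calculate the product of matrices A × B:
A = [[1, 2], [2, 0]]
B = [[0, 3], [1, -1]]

Matrix multiplication:
C[0][0] = 1×0 + 2×1 = 2
C[0][1] = 1×3 + 2×-1 = 1
C[1][0] = 2×0 + 0×1 = 0
C[1][1] = 2×3 + 0×-1 = 6
Result: [[2, 1], [0, 6]]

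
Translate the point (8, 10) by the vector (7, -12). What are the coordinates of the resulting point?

Translation by (7, -12) (homogeneous matrix [[1, 0, 7], [0, 1, -12], [0, 0, 1]]):
x' = 8 + 7 = 15
y' = 10 + -12 = -2
Result: (15, -2)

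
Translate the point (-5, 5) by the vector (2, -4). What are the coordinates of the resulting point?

Translation by (2, -4) (homogeneous matrix [[1, 0, 2], [0, 1, -4], [0, 0, 1]]):
x' = -5 + 2 = -3
y' = 5 + -4 = 1
Result: (-3, 1)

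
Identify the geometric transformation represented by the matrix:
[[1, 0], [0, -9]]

This matrix represents: non-uniform scaling by sx = 1, sy = -9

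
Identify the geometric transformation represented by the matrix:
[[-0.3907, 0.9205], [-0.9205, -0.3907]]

This matrix represents: rotation by 247° counterclockwise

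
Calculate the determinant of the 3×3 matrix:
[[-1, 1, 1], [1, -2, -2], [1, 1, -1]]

Expansion along first row:
det = -1·det([[-2,-2],[1,-1]]) - 1·det([[1,-2],[1,-1]]) + 1·det([[1,-2],[1,1]])
    = -1·(-2·-1 - -2·1) - 1·(1·-1 - -2·1) + 1·(1·1 - -2·1)
    = -1·4 - 1·1 + 1·3
    = -4 + -1 + 3 = -2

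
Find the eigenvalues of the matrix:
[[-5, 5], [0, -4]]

Characteristic equation: det(A - λI) = 0
λ² - (trace)λ + (det) = 0
trace = -5 + -4 = -9, det = (-5)(-4) - (5)(0) = 20
λ² - (-9)λ + (20) = 0
λ = (-9 ± √((-9)² - 4·(20))) / 2 = (-9 ± √1) / 2
Solving: λ = -5, -4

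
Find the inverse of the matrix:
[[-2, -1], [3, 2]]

For [[a,b],[c,d]], inverse = (1/det)·[[d,-b],[-c,a]]
det = (-2)(2) - (-1)(3) = -4 - -3 = -1
Inverse = (1/-1)·[[2, 1], [-3, -2]]
= [[-2, -1], [3, 2]]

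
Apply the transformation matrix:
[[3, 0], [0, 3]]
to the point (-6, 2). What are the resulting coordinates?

Matrix multiplication:
[[3, 0], [0, 3]] × [-6, 2]ᵀ
= [(3)(-6) + (0)(2), (0)(-6) + (3)(2)]ᵀ
= [-18, 6]ᵀ
Result: (-18, 6)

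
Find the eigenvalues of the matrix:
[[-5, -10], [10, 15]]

Characteristic equation: det(A - λI) = 0
λ² - (trace)λ + (det) = 0
trace = -5 + 15 = 10, det = (-5)(15) - (-10)(10) = 25
λ² - (10)λ + (25) = 0
λ = (10 ± √((10)² - 4·(25))) / 2 = (10 ± √0) / 2
Solving: λ = 5, 5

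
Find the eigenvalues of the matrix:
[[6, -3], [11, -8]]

Characteristic equation: det(A - λI) = 0
λ² - (trace)λ + (det) = 0
trace = 6 + -8 = -2, det = (6)(-8) - (-3)(11) = -15
λ² - (-2)λ + (-15) = 0
λ = (-2 ± √((-2)² - 4·(-15))) / 2 = (-2 ± √64) / 2
Solving: λ = -5, 3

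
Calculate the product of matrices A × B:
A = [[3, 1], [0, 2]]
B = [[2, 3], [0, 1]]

Matrix multiplication:
C[0][0] = 3×2 + 1×0 = 6
C[0][1] = 3×3 + 1×1 = 10
C[1][0] = 0×2 + 2×0 = 0
C[1][1] = 0×3 + 2×1 = 2
Result: [[6, 10], [0, 2]]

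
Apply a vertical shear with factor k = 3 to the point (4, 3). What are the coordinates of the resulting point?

Shear matrix for vertical shear with factor k = 3:
[[1, 0], [3, 1]]
Result: (4, 3) → (4, 15)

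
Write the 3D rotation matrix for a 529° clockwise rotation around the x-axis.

Rotation matrix for clockwise 529° around x-axis:
A clockwise rotation by 529° is a counterclockwise rotation by -529°.
cos(-529°) = -0.9816, sin(-529°) = -0.1908
Result: [[1, 0, 0], [0, -0.9816, 0.1908], [0, -0.1908, -0.9816]]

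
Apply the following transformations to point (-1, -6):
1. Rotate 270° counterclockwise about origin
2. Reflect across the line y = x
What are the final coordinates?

Step 1: Rotate 270° → (-6, 1)
Step 2: Reflect across line y = x → (1, -6)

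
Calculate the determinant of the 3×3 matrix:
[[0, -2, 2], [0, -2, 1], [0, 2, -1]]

Expansion along first row:
det = 0·det([[-2,1],[2,-1]]) - -2·det([[0,1],[0,-1]]) + 2·det([[0,-2],[0,2]])
    = 0·(-2·-1 - 1·2) - -2·(0·-1 - 1·0) + 2·(0·2 - -2·0)
    = 0·0 - -2·0 + 2·0
    = 0 + 0 + 0 = 0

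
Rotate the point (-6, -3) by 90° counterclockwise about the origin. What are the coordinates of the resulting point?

Rotation matrix for 90°: [[cos 90°, -sin 90°], [sin 90°, cos 90°]] = [[0, -1], [1, 0]]
[[0, -1], [1, 0]] × [-6, -3]ᵀ = [3, -6]ᵀ
Result: (3, -6)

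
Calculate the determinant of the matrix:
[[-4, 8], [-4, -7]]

For a 2×2 matrix [[a, b], [c, d]], det = ad - bc
det = (-4)(-7) - (8)(-4) = 28 - -32 = 60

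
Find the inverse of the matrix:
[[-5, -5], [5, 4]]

For [[a,b],[c,d]], inverse = (1/det)·[[d,-b],[-c,a]]
det = (-5)(4) - (-5)(5) = -20 - -25 = 5
Inverse = (1/5)·[[4, 5], [-5, -5]]
= [[4/5, 1], [-1, -1]]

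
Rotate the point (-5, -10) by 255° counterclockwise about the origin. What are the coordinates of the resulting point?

Rotation matrix for 255°: [[cos 255°, -sin 255°], [sin 255°, cos 255°]] ≈ [[-0.258819, 0.965926], [-0.965926, -0.258819]]
[[-0.258819, 0.965926], [-0.965926, -0.258819]] × [-5, -10]ᵀ ≈ [-8.3652, 7.4178]ᵀ
Result: (-8.3652, 7.4178)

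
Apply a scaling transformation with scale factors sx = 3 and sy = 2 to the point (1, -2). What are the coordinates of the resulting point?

Scaling matrix:
[[3, 0], [0, 2]]
Result: (1 × 3, -2 × 2) = (3, -4)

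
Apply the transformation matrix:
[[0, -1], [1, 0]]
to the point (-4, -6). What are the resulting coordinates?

Matrix multiplication:
[[0, -1], [1, 0]] × [-4, -6]ᵀ
= [(0)(-4) + (-1)(-6), (1)(-4) + (0)(-6)]ᵀ
= [6, -4]ᵀ
Result: (6, -4)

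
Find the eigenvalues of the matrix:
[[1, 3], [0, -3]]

Characteristic equation: det(A - λI) = 0
λ² - (trace)λ + (det) = 0
trace = 1 + -3 = -2, det = (1)(-3) - (3)(0) = -3
λ² - (-2)λ + (-3) = 0
λ = (-2 ± √((-2)² - 4·(-3))) / 2 = (-2 ± √16) / 2
Solving: λ = -3, 1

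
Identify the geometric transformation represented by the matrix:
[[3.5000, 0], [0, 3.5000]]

This matrix represents: uniform scaling by factor 3.5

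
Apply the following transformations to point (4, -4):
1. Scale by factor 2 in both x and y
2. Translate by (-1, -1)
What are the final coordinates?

Step 1: Scale (4, -4) by 2 → (8, -8)
Step 2: Translate by (-1, -1) → (7, -9)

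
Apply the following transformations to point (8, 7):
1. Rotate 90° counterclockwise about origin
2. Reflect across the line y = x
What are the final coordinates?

Step 1: Rotate 90° → (-7, 8)
Step 2: Reflect across line y = x → (8, -7)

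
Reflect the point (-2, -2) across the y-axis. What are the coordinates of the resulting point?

Reflection across y-axis: (-2, -2) → (2, -2)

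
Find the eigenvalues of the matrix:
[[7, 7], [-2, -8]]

Characteristic equation: det(A - λI) = 0
λ² - (trace)λ + (det) = 0
trace = 7 + -8 = -1, det = (7)(-8) - (7)(-2) = -42
λ² - (-1)λ + (-42) = 0
λ = (-1 ± √((-1)² - 4·(-42))) / 2 = (-1 ± √169) / 2
Solving: λ = -7, 6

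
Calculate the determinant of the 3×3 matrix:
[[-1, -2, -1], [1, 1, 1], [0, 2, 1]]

Expansion along first row:
det = -1·det([[1,1],[2,1]]) - -2·det([[1,1],[0,1]]) + -1·det([[1,1],[0,2]])
    = -1·(1·1 - 1·2) - -2·(1·1 - 1·0) + -1·(1·2 - 1·0)
    = -1·-1 - -2·1 + -1·2
    = 1 + 2 + -2 = 1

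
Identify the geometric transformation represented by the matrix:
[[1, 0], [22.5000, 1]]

This matrix represents: vertical shear with factor 22.5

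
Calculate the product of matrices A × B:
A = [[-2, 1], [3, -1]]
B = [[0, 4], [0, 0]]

Matrix multiplication:
C[0][0] = -2×0 + 1×0 = 0
C[0][1] = -2×4 + 1×0 = -8
C[1][0] = 3×0 + -1×0 = 0
C[1][1] = 3×4 + -1×0 = 12
Result: [[0, -8], [0, 12]]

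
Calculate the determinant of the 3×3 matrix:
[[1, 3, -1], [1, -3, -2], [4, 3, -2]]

Expansion along first row:
det = 1·det([[-3,-2],[3,-2]]) - 3·det([[1,-2],[4,-2]]) + -1·det([[1,-3],[4,3]])
    = 1·(-3·-2 - -2·3) - 3·(1·-2 - -2·4) + -1·(1·3 - -3·4)
    = 1·12 - 3·6 + -1·15
    = 12 + -18 + -15 = -21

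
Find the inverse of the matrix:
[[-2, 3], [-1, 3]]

For [[a,b],[c,d]], inverse = (1/det)·[[d,-b],[-c,a]]
det = (-2)(3) - (3)(-1) = -6 - -3 = -3
Inverse = (1/-3)·[[3, -3], [1, -2]]
= [[-1, 1], [-1/3, 2/3]]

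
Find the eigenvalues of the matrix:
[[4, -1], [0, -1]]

Characteristic equation: det(A - λI) = 0
λ² - (trace)λ + (det) = 0
trace = 4 + -1 = 3, det = (4)(-1) - (-1)(0) = -4
λ² - (3)λ + (-4) = 0
λ = (3 ± √((3)² - 4·(-4))) / 2 = (3 ± √25) / 2
Solving: λ = -1, 4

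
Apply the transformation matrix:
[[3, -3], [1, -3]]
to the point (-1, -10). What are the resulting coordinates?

Matrix multiplication:
[[3, -3], [1, -3]] × [-1, -10]ᵀ
= [(3)(-1) + (-3)(-10), (1)(-1) + (-3)(-10)]ᵀ
= [27, 29]ᵀ
Result: (27, 29)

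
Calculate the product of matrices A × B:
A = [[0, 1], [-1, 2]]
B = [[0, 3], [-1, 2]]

Matrix multiplication:
C[0][0] = 0×0 + 1×-1 = -1
C[0][1] = 0×3 + 1×2 = 2
C[1][0] = -1×0 + 2×-1 = -2
C[1][1] = -1×3 + 2×2 = 1
Result: [[-1, 2], [-2, 1]]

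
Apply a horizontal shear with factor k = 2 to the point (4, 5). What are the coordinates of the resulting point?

Shear matrix for horizontal shear with factor k = 2:
[[1, 2], [0, 1]]
Result: (4, 5) → (14, 5)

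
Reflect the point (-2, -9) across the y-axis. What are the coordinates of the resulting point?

Reflection across y-axis: (-2, -9) → (2, -9)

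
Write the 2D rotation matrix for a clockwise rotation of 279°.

Rotation matrix formula: [[cos θ, -sin θ], [sin θ, cos θ]]
A clockwise rotation by 279° is equivalent to a counterclockwise rotation by -279°.
For θ = -279°:
cos(-279°) = 0.1564
sin(-279°) = 0.9877
Result: [[0.1564, -0.9877], [0.9877, 0.1564]]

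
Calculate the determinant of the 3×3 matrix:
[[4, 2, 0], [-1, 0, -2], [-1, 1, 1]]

Expansion along first row:
det = 4·det([[0,-2],[1,1]]) - 2·det([[-1,-2],[-1,1]]) + 0·det([[-1,0],[-1,1]])
    = 4·(0·1 - -2·1) - 2·(-1·1 - -2·-1) + 0·(-1·1 - 0·-1)
    = 4·2 - 2·-3 + 0·-1
    = 8 + 6 + 0 = 14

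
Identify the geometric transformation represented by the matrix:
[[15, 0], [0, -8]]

This matrix represents: non-uniform scaling by sx = 15, sy = -8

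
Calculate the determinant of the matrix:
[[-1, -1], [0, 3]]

For a 2×2 matrix [[a, b], [c, d]], det = ad - bc
det = (-1)(3) - (-1)(0) = -3 - 0 = -3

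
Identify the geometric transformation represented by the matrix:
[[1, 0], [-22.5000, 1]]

This matrix represents: vertical shear with factor -22.5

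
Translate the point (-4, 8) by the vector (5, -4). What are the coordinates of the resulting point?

Translation by (5, -4) (homogeneous matrix [[1, 0, 5], [0, 1, -4], [0, 0, 1]]):
x' = -4 + 5 = 1
y' = 8 + -4 = 4
Result: (1, 4)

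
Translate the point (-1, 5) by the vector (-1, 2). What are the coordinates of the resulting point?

Translation by (-1, 2) (homogeneous matrix [[1, 0, -1], [0, 1, 2], [0, 0, 1]]):
x' = -1 + -1 = -2
y' = 5 + 2 = 7
Result: (-2, 7)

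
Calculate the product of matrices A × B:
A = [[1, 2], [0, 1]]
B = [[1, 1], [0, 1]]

Matrix multiplication:
C[0][0] = 1×1 + 2×0 = 1
C[0][1] = 1×1 + 2×1 = 3
C[1][0] = 0×1 + 1×0 = 0
C[1][1] = 0×1 + 1×1 = 1
Result: [[1, 3], [0, 1]]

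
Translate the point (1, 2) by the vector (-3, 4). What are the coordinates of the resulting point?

Translation by (-3, 4) (homogeneous matrix [[1, 0, -3], [0, 1, 4], [0, 0, 1]]):
x' = 1 + -3 = -2
y' = 2 + 4 = 6
Result: (-2, 6)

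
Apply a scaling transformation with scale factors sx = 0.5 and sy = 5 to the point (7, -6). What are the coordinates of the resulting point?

Scaling matrix:
[[0.50, 0], [0, 5]]
Result: (7 × 0.5, -6 × 5) = (3.5, -30)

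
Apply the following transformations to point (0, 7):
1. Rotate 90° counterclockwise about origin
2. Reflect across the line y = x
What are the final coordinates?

Step 1: Rotate 90° → (-7, 0)
Step 2: Reflect across line y = x → (0, -7)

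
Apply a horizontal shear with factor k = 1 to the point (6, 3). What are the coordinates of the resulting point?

Shear matrix for horizontal shear with factor k = 1:
[[1, 1], [0, 1]]
Result: (6, 3) → (9, 3)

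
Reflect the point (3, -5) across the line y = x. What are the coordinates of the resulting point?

Reflection across line y = x: (3, -5) → (-5, 3)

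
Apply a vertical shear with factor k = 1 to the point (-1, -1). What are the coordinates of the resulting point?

Shear matrix for vertical shear with factor k = 1:
[[1, 0], [1, 1]]
Result: (-1, -1) → (-1, -2)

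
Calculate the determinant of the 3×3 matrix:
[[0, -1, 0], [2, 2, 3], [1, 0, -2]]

Expansion along first row:
det = 0·det([[2,3],[0,-2]]) - -1·det([[2,3],[1,-2]]) + 0·det([[2,2],[1,0]])
    = 0·(2·-2 - 3·0) - -1·(2·-2 - 3·1) + 0·(2·0 - 2·1)
    = 0·-4 - -1·-7 + 0·-2
    = 0 + -7 + 0 = -7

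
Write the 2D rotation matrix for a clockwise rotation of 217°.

Rotation matrix formula: [[cos θ, -sin θ], [sin θ, cos θ]]
A clockwise rotation by 217° is equivalent to a counterclockwise rotation by -217°.
For θ = -217°:
cos(-217°) = -0.7986
sin(-217°) = 0.6018
Result: [[-0.7986, -0.6018], [0.6018, -0.7986]]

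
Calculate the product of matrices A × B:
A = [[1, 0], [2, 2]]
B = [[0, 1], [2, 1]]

Matrix multiplication:
C[0][0] = 1×0 + 0×2 = 0
C[0][1] = 1×1 + 0×1 = 1
C[1][0] = 2×0 + 2×2 = 4
C[1][1] = 2×1 + 2×1 = 4
Result: [[0, 1], [4, 4]]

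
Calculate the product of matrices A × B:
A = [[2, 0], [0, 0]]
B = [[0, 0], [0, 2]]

Matrix multiplication:
C[0][0] = 2×0 + 0×0 = 0
C[0][1] = 2×0 + 0×2 = 0
C[1][0] = 0×0 + 0×0 = 0
C[1][1] = 0×0 + 0×2 = 0
Result: [[0, 0], [0, 0]]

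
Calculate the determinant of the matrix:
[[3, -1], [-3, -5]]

For a 2×2 matrix [[a, b], [c, d]], det = ad - bc
det = (3)(-5) - (-1)(-3) = -15 - 3 = -18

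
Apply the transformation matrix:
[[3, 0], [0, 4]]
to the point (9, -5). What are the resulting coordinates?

Matrix multiplication:
[[3, 0], [0, 4]] × [9, -5]ᵀ
= [(3)(9) + (0)(-5), (0)(9) + (4)(-5)]ᵀ
= [27, -20]ᵀ
Result: (27, -20)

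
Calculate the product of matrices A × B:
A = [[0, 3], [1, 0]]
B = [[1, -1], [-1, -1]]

Matrix multiplication:
C[0][0] = 0×1 + 3×-1 = -3
C[0][1] = 0×-1 + 3×-1 = -3
C[1][0] = 1×1 + 0×-1 = 1
C[1][1] = 1×-1 + 0×-1 = -1
Result: [[-3, -3], [1, -1]]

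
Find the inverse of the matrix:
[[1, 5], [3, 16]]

For [[a,b],[c,d]], inverse = (1/det)·[[d,-b],[-c,a]]
det = (1)(16) - (5)(3) = 16 - 15 = 1
Inverse = [[16, -5], [-3, 1]]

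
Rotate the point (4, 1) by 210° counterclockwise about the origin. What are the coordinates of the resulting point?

Rotation matrix for 210°: [[cos 210°, -sin 210°], [sin 210°, cos 210°]] ≈ [[-0.866025, 0.500000], [-0.500000, -0.866025]]
[[-0.866025, 0.500000], [-0.500000, -0.866025]] × [4, 1]ᵀ ≈ [-2.9641, -2.8660]ᵀ
Result: (-2.9641, -2.8660)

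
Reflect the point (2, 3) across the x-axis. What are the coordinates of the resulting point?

Reflection across x-axis: (2, 3) → (2, -3)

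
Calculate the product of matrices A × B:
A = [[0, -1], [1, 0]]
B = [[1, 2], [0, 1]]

Matrix multiplication:
C[0][0] = 0×1 + -1×0 = 0
C[0][1] = 0×2 + -1×1 = -1
C[1][0] = 1×1 + 0×0 = 1
C[1][1] = 1×2 + 0×1 = 2
Result: [[0, -1], [1, 2]]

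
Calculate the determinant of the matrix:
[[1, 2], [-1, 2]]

For a 2×2 matrix [[a, b], [c, d]], det = ad - bc
det = (1)(2) - (2)(-1) = 2 - -2 = 4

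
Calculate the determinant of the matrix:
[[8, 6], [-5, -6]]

For a 2×2 matrix [[a, b], [c, d]], det = ad - bc
det = (8)(-6) - (6)(-5) = -48 - -30 = -18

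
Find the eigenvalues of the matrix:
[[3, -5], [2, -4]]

Characteristic equation: det(A - λI) = 0
λ² - (trace)λ + (det) = 0
trace = 3 + -4 = -1, det = (3)(-4) - (-5)(2) = -2
λ² - (-1)λ + (-2) = 0
λ = (-1 ± √((-1)² - 4·(-2))) / 2 = (-1 ± √9) / 2
Solving: λ = -2, 1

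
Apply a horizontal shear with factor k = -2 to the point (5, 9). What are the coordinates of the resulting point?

Shear matrix for horizontal shear with factor k = -2:
[[1, -2], [0, 1]]
Result: (5, 9) → (-13, 9)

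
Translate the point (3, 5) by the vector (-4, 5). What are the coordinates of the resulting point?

Translation by (-4, 5) (homogeneous matrix [[1, 0, -4], [0, 1, 5], [0, 0, 1]]):
x' = 3 + -4 = -1
y' = 5 + 5 = 10
Result: (-1, 10)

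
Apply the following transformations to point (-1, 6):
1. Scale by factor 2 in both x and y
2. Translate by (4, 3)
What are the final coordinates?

Step 1: Scale (-1, 6) by 2 → (-2, 12)
Step 2: Translate by (4, 3) → (2, 15)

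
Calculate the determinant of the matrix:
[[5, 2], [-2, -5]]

For a 2×2 matrix [[a, b], [c, d]], det = ad - bc
det = (5)(-5) - (2)(-2) = -25 - -4 = -21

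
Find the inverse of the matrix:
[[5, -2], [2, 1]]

For [[a,b],[c,d]], inverse = (1/det)·[[d,-b],[-c,a]]
det = (5)(1) - (-2)(2) = 5 - -4 = 9
Inverse = (1/9)·[[1, 2], [-2, 5]]
= [[1/9, 2/9], [-2/9, 5/9]]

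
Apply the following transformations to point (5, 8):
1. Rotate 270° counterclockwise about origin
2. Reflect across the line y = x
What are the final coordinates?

Step 1: Rotate 270° → (8, -5)
Step 2: Reflect across line y = x → (-5, 8)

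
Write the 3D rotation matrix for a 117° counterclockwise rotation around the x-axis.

Rotation matrix for counterclockwise 117° around x-axis:
cos(117°) = -0.4540, sin(117°) = 0.8910
Result: [[1, 0, 0], [0, -0.4540, -0.8910], [0, 0.8910, -0.4540]]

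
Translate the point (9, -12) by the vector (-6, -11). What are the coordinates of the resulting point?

Translation by (-6, -11) (homogeneous matrix [[1, 0, -6], [0, 1, -11], [0, 0, 1]]):
x' = 9 + -6 = 3
y' = -12 + -11 = -23
Result: (3, -23)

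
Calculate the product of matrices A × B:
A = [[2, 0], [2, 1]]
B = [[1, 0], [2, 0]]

Matrix multiplication:
C[0][0] = 2×1 + 0×2 = 2
C[0][1] = 2×0 + 0×0 = 0
C[1][0] = 2×1 + 1×2 = 4
C[1][1] = 2×0 + 1×0 = 0
Result: [[2, 0], [4, 0]]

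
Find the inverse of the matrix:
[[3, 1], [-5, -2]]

For [[a,b],[c,d]], inverse = (1/det)·[[d,-b],[-c,a]]
det = (3)(-2) - (1)(-5) = -6 - -5 = -1
Inverse = (1/-1)·[[-2, -1], [5, 3]]
= [[2, 1], [-5, -3]]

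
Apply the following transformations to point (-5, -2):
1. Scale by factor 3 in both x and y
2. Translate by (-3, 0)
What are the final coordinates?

Step 1: Scale (-5, -2) by 3 → (-15, -6)
Step 2: Translate by (-3, 0) → (-18, -6)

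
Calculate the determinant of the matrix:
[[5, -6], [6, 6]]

For a 2×2 matrix [[a, b], [c, d]], det = ad - bc
det = (5)(6) - (-6)(6) = 30 - -36 = 66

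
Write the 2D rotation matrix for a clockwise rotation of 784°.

Rotation matrix formula: [[cos θ, -sin θ], [sin θ, cos θ]]
A clockwise rotation by 784° is equivalent to a counterclockwise rotation by -784°.
For θ = -784°:
cos(-784°) = 0.4384
sin(-784°) = -0.8988
Result: [[0.4384, 0.8988], [-0.8988, 0.4384]]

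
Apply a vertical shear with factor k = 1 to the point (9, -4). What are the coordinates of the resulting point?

Shear matrix for vertical shear with factor k = 1:
[[1, 0], [1, 1]]
Result: (9, -4) → (9, 5)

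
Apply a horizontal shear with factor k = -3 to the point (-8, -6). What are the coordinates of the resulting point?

Shear matrix for horizontal shear with factor k = -3:
[[1, -3], [0, 1]]
Result: (-8, -6) → (10, -6)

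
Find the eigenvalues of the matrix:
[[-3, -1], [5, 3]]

Characteristic equation: det(A - λI) = 0
λ² - (trace)λ + (det) = 0
trace = -3 + 3 = 0, det = (-3)(3) - (-1)(5) = -4
λ² - (0)λ + (-4) = 0
λ = (0 ± √((0)² - 4·(-4))) / 2 = (0 ± √16) / 2
Solving: λ = -2, 2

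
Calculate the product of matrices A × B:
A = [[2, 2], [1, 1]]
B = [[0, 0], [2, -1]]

Matrix multiplication:
C[0][0] = 2×0 + 2×2 = 4
C[0][1] = 2×0 + 2×-1 = -2
C[1][0] = 1×0 + 1×2 = 2
C[1][1] = 1×0 + 1×-1 = -1
Result: [[4, -2], [2, -1]]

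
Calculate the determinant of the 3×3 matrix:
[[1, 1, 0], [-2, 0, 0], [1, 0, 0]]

Expansion along first row:
det = 1·det([[0,0],[0,0]]) - 1·det([[-2,0],[1,0]]) + 0·det([[-2,0],[1,0]])
    = 1·(0·0 - 0·0) - 1·(-2·0 - 0·1) + 0·(-2·0 - 0·1)
    = 1·0 - 1·0 + 0·0
    = 0 + 0 + 0 = 0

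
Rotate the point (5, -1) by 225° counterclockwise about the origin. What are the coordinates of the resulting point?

Rotation matrix for 225°: [[cos 225°, -sin 225°], [sin 225°, cos 225°]] ≈ [[-0.707107, 0.707107], [-0.707107, -0.707107]]
[[-0.707107, 0.707107], [-0.707107, -0.707107]] × [5, -1]ᵀ ≈ [-4.2426, -2.8284]ᵀ
Result: (-4.2426, -2.8284)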